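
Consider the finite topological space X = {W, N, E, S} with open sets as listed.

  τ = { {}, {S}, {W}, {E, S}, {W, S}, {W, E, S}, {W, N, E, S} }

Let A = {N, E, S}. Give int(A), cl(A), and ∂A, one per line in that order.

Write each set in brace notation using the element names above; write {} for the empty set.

U open, U⊆A: {}, {S}, {E, S}. int(A) = ⋃ = {E, S}
X∖A={W}, int(X∖A)={W}, hence cl(A)={N, E, S}
∂A: remove int from cl → {N}

int(A) = {E, S}
cl(A)  = {N, E, S}
∂A     = {N}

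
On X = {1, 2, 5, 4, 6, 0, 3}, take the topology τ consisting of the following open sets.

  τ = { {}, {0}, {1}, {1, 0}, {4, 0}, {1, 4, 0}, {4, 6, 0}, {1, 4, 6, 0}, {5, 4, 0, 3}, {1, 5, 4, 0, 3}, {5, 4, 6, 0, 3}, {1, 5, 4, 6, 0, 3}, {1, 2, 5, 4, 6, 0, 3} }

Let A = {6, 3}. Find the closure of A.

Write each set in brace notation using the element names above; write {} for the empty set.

{2, 5, 6, 3}

closure: X∖int(X∖A) = X∖{1, 4, 0} = {2, 5, 6, 3}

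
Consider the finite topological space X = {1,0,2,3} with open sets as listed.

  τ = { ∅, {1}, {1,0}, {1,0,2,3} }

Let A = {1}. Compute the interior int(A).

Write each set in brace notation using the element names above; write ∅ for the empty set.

open subsets of A: ∅, {1}; so int(A) = {1}

{1}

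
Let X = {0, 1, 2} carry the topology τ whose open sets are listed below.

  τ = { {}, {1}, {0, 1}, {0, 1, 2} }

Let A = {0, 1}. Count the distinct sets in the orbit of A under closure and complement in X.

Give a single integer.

4

X∖A={2}, int(X∖A)={}, hence cl(A)={0, 1, 2}
Orbit (k=closure, c=complement):
  1. A     = {0, 1}
  2. kA    = {0, 1, 2}
  3. cA    = {2}
  4. ckA   = {}
(closed under both — stop)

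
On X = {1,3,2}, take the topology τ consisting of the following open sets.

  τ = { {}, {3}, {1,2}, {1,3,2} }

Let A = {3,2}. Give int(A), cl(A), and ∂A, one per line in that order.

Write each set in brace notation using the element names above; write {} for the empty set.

open subsets of A: {}, {3}; so int(A) = {3}
closure: X∖int(X∖A) = X∖{} = {1,3,2}
∂A = {1,3,2} minus {3} = {1,2}

int(A) = {3}
cl(A)  = {1,3,2}
∂A     = {1,2}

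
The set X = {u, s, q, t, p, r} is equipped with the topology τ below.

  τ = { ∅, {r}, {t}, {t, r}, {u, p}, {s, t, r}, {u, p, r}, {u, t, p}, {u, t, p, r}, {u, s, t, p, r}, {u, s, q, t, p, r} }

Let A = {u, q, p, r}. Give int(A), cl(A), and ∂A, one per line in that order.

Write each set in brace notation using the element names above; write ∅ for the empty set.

int(A) = {u, p, r}
cl(A)  = {u, s, q, p, r}
∂A     = {s, q}

U open, U⊆A: ∅, {r}, {u, p}, {u, p, r}. int(A) = ⋃ = {u, p, r}
X∖A={s, t}, int(X∖A)={t}, hence cl(A)={u, s, q, p, r}
∂A: remove int from cl → {s, q}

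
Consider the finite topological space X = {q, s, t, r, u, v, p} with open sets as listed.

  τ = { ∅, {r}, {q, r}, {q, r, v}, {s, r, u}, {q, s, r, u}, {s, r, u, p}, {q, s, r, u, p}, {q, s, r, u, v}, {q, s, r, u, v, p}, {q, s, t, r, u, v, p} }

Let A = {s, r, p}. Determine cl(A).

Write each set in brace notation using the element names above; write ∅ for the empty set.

X∖A={q, t, u, v}, int(X∖A)=∅, hence cl(A)={q, s, t, r, u, v, p}

{q, s, t, r, u, v, p}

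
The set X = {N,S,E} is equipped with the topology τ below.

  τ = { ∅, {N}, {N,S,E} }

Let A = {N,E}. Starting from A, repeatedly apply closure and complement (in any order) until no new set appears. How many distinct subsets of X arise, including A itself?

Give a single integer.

cl via duality: int({S}) = ∅, so X∖∅ = {N,S,E}
Write k for closure, c for complement:
  1. A     = {N,E}
  2. kA    = {N,S,E}
  3. cA    = {S}
  4. ckA   = ∅
  5. kcA   = {S,E}
  6. ckcA  = {N}
applying k or c yields no new set

6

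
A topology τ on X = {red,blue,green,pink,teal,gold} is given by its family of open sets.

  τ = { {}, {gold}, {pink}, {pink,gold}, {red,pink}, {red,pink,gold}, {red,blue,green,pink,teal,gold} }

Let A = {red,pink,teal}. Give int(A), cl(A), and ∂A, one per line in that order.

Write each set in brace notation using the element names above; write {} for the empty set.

U open, U⊆A: {}, {pink}, {red,pink}. int(A) = ⋃ = {red,pink}
X∖A={blue,green,gold}, int(X∖A)={gold}, hence cl(A)={red,blue,green,pink,teal}
∂A: remove int from cl → {blue,green,teal}

int(A) = {red,pink}
cl(A)  = {red,blue,green,pink,teal}
∂A     = {blue,green,teal}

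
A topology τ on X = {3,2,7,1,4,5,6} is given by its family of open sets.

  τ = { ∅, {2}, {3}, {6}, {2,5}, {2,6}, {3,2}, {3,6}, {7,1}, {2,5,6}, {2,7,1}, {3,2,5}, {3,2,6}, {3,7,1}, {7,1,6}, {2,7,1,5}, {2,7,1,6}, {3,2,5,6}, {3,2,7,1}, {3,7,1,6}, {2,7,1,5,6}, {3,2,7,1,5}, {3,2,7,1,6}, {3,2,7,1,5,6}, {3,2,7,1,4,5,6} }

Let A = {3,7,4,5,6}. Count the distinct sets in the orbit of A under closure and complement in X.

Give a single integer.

closure: X∖int(X∖A) = X∖{2} = {3,7,1,4,5,6}
Let k=closure and c=complement:
  1. A     = {3,7,4,5,6}
  2. kA    = {3,7,1,4,5,6}
  3. cA    = {2,1}
  4. ckA   = {2}
  5. kcA   = {2,7,1,4,5}
  6. kckA  = {2,4,5}
  7. ckcA  = {3,6}
  8. ckckA = {3,7,1,6}
  9. kckcA = {3,4,6}
  10. kckckA = {3,7,1,4,6}
  11. ckckcA = {2,7,1,5}
  12. ckckckA = {2,5}
— saturated at 12

12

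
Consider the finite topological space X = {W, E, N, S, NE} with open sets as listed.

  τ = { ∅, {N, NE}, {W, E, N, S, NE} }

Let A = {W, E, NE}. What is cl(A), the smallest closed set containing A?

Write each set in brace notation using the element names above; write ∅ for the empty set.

X∖A={N, S}, int(X∖A)=∅, hence cl(A)={W, E, N, S, NE}

{W, E, N, S, NE}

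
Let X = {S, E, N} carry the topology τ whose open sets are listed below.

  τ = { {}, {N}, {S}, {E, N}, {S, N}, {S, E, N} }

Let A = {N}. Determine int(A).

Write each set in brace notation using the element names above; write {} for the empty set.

{N}

U open, U⊆A: {}, {N}. int(A) = ⋃ = {N}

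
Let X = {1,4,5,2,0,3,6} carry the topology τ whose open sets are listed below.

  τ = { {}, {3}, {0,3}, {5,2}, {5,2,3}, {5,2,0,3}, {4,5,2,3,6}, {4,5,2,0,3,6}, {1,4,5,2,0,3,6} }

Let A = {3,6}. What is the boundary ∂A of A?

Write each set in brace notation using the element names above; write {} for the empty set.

open subsets of A: {}, {3}; so int(A) = {3}
closure: X∖int(X∖A) = X∖{5,2} = {1,4,0,3,6}
∂A = {1,4,0,3,6} minus {3} = {1,4,0,6}

{1,4,0,6}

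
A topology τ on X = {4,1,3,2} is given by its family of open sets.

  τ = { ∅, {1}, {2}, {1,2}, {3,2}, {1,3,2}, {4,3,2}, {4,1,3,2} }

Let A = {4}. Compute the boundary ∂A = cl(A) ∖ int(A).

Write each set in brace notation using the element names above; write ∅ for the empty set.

interior: largest open inside A is ∅ (from ∅)
cl via duality: int({1,3,2}) = {1,3,2}, so X∖{1,3,2} = {4}
cl∖int = {4}

{4}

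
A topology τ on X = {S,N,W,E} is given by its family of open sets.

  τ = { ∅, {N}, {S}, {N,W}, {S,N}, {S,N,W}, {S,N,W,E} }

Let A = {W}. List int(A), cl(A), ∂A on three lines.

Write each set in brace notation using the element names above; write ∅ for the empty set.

opens ⊆ A: ∅; union → int = ∅
complement {S,N,E}; its interior {S,N}; cl(A) = X∖{S,N} = {W,E}
boundary = {W,E} ∖ ∅ = {W,E}

int(A) = ∅
cl(A)  = {W,E}
∂A     = {W,E}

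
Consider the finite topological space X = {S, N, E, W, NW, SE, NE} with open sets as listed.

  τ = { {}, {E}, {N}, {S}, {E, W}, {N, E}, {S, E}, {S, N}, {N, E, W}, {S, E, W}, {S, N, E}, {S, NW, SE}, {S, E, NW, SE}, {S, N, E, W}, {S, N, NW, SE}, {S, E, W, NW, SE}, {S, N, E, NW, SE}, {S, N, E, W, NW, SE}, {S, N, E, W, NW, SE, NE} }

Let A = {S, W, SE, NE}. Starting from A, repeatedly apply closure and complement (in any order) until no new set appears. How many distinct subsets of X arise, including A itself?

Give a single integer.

10

closure: X∖int(X∖A) = X∖{N, E} = {S, W, NW, SE, NE}
Let k=closure and c=complement:
  1. A     = {S, W, SE, NE}
  2. kA    = {S, W, NW, SE, NE}
  3. cA    = {N, E, NW}
  4. ckA   = {N, E}
  5. kcA   = {N, E, W, NW, SE, NE}
  6. kckA  = {N, E, W, NE}
  7. ckcA  = {S}
  8. ckckA = {S, NW, SE}
  9. kckcA = {S, NW, SE, NE}
  10. ckckcA = {N, E, W}
— saturated at 10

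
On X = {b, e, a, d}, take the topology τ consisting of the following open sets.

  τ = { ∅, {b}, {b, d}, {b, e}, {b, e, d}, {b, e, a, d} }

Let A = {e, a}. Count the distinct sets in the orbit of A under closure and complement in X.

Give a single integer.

4

closure: X∖int(X∖A) = X∖{b, d} = {e, a}
Let k=closure and c=complement:
  1. A     = {e, a}
  2. cA    = {b, d}
  3. kcA   = {b, e, a, d}
  4. ckcA  = ∅
— saturated at 4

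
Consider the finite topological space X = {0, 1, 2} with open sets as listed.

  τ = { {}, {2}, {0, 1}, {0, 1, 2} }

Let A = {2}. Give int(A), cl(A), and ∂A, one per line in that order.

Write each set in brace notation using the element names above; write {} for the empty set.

U open, U⊆A: {}, {2}. int(A) = ⋃ = {2}
X∖A={0, 1}, int(X∖A)={0, 1}, hence cl(A)={2}
∂A: remove int from cl → {}

int(A) = {2}
cl(A)  = {2}
∂A     = {}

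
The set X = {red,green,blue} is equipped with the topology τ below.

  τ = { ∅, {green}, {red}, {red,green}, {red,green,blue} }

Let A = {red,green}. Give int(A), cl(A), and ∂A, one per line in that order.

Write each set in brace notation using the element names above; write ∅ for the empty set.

int(A) = {red,green}
cl(A)  = {red,green,blue}
∂A     = {blue}

interior: largest open inside A is {red,green} (from ∅, {red}, {green}, {red,green})
cl via duality: int({blue}) = ∅, so X∖∅ = {red,green,blue}
cl∖int = {blue}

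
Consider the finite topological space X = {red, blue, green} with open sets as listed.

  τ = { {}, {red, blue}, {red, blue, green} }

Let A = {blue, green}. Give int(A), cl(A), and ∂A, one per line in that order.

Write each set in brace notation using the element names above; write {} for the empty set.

U open, U⊆A: {}. int(A) = ⋃ = {}
X∖A={red}, int(X∖A)={}, hence cl(A)={red, blue, green}
∂A: remove int from cl → {red, blue, green}

int(A) = {}
cl(A)  = {red, blue, green}
∂A     = {red, blue, green}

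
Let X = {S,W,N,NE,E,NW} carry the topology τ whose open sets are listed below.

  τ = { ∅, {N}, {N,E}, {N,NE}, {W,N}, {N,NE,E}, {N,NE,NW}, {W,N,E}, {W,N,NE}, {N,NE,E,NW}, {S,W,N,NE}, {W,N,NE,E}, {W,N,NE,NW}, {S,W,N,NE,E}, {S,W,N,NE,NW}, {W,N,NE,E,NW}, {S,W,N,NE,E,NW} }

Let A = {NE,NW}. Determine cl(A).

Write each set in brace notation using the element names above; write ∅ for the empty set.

complement {S,W,N,E}; its interior {W,N,E}; cl(A) = X∖{W,N,E} = {S,NE,NW}

{S,NE,NW}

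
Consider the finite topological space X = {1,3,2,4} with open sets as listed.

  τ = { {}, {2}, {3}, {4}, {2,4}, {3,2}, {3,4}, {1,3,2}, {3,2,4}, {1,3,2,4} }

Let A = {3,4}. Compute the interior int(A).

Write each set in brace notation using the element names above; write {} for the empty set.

U open, U⊆A: {}, {4}, {3}, {3,4}. int(A) = ⋃ = {3,4}

{3,4}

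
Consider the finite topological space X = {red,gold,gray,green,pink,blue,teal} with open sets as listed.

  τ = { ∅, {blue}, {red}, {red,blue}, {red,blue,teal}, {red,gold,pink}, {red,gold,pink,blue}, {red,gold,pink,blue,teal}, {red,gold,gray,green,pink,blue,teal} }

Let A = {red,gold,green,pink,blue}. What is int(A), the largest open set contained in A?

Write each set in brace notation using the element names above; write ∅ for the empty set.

{red,gold,pink,blue}

opens ⊆ A: ∅, {red}, {blue}, {red,blue}, {red,gold,pink}, {red,gold,pink,blue}; union → int = {red,gold,pink,blue}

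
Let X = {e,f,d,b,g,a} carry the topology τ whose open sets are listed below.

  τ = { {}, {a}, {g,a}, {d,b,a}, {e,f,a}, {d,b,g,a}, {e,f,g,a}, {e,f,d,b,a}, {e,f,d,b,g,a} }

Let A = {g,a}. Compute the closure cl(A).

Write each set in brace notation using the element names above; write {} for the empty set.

{e,f,d,b,g,a}

closure: X∖int(X∖A) = X∖{} = {e,f,d,b,g,a}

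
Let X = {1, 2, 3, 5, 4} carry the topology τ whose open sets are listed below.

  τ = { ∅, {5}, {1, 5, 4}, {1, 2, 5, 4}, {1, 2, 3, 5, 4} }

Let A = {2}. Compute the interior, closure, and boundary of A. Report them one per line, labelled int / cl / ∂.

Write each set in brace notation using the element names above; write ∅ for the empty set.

int(A) = ∅
cl(A)  = {2, 3}
∂A     = {2, 3}

U open, U⊆A: ∅. int(A) = ⋃ = ∅
X∖A={1, 3, 5, 4}, int(X∖A)={1, 5, 4}, hence cl(A)={2, 3}
∂A: remove int from cl → {2, 3}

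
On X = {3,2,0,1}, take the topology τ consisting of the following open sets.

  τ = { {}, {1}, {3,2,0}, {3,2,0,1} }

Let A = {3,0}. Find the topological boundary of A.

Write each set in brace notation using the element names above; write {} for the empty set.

{3,2,0}

interior: largest open inside A is {} (from {})
cl via duality: int({2,1}) = {1}, so X∖{1} = {3,2,0}
cl∖int = {3,2,0}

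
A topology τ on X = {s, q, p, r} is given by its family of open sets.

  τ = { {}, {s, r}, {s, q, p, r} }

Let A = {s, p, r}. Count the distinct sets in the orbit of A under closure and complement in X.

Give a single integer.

X∖A={q}, int(X∖A)={}, hence cl(A)={s, q, p, r}
Orbit (k=closure, c=complement):
  1. A     = {s, p, r}
  2. kA    = {s, q, p, r}
  3. cA    = {q}
  4. ckA   = {}
  5. kcA   = {q, p}
  6. ckcA  = {s, r}
(closed under both — stop)

6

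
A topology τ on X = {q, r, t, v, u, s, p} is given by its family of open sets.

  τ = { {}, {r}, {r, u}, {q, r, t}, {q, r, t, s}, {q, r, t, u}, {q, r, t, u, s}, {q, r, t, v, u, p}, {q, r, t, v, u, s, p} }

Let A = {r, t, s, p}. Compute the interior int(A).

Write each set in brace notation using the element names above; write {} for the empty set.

{r}

U open, U⊆A: {}, {r}. int(A) = ⋃ = {r}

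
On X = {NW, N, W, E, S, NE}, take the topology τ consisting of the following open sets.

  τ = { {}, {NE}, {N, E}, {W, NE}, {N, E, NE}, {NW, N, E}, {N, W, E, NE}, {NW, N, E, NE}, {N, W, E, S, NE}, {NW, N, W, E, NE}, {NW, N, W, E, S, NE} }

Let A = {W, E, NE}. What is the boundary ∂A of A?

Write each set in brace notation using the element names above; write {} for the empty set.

opens ⊆ A: {}, {NE}, {W, NE}; union → int = {W, NE}
complement {NW, N, S}; its interior {}; cl(A) = X∖{} = {NW, N, W, E, S, NE}
boundary = {NW, N, W, E, S, NE} ∖ {W, NE} = {NW, N, E, S}

{NW, N, E, S}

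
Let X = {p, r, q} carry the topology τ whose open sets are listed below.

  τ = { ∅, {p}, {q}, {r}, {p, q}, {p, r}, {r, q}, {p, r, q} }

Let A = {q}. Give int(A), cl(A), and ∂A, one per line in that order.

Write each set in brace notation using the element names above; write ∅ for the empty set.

opens ⊆ A: ∅, {q}; union → int = {q}
complement {p, r}; its interior {p, r}; cl(A) = X∖{p, r} = {q}
boundary = {q} ∖ {q} = ∅

int(A) = {q}
cl(A)  = {q}
∂A     = ∅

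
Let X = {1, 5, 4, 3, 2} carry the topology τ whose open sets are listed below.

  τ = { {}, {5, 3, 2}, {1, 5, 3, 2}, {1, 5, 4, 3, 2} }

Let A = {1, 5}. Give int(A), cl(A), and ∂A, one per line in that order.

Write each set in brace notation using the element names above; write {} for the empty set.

int(A) = {}
cl(A)  = {1, 5, 4, 3, 2}
∂A     = {1, 5, 4, 3, 2}

U open, U⊆A: {}. int(A) = ⋃ = {}
X∖A={4, 3, 2}, int(X∖A)={}, hence cl(A)={1, 5, 4, 3, 2}
∂A: remove int from cl → {1, 5, 4, 3, 2}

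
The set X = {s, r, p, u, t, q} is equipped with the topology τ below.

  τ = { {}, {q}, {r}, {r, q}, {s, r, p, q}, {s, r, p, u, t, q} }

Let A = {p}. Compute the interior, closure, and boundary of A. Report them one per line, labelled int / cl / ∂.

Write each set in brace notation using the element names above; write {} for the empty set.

int(A) = {}
cl(A)  = {s, p, u, t}
∂A     = {s, p, u, t}

interior: largest open inside A is {} (from {})
cl via duality: int({s, r, u, t, q}) = {r, q}, so X∖{r, q} = {s, p, u, t}
cl∖int = {s, p, u, t}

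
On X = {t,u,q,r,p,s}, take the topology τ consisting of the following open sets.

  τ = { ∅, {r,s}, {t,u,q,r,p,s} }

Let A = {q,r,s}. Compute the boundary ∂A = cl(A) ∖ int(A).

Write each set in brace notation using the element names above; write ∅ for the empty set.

interior: largest open inside A is {r,s} (from ∅, {r,s})
cl via duality: int({t,u,p}) = ∅, so X∖∅ = {t,u,q,r,p,s}
cl∖int = {t,u,q,p}

{t,u,q,p}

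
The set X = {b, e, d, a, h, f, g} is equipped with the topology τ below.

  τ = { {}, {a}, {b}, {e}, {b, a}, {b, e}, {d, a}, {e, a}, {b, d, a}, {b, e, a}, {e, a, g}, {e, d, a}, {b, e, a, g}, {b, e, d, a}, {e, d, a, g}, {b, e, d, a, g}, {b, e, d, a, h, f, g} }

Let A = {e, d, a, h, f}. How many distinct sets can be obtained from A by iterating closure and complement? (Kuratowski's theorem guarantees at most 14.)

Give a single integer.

X∖A={b, g}, int(X∖A)={b}, hence cl(A)={e, d, a, h, f, g}
Orbit (k=closure, c=complement):
  1. A     = {e, d, a, h, f}
  2. kA    = {e, d, a, h, f, g}
  3. cA    = {b, g}
  4. ckA   = {b}
  5. kcA   = {b, h, f, g}
  6. kckA  = {b, h, f}
  7. ckcA  = {e, d, a}
  8. ckckA = {e, d, a, g}
(closed under both — stop)

8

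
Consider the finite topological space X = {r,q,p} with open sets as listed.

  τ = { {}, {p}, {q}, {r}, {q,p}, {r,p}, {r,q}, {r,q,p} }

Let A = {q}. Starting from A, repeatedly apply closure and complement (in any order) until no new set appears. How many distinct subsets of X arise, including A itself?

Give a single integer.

2

X∖A={r,p}, int(X∖A)={r,p}, hence cl(A)={q}
Orbit (k=closure, c=complement):
  1. A     = {q}
  2. cA    = {r,p}
(closed under both — stop)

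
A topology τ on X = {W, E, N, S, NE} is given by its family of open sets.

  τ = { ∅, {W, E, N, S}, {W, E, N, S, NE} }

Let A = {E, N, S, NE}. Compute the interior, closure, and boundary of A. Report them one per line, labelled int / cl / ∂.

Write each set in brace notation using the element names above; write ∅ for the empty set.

open subsets of A: ∅; so int(A) = ∅
closure: X∖int(X∖A) = X∖∅ = {W, E, N, S, NE}
∂A = {W, E, N, S, NE} minus ∅ = {W, E, N, S, NE}

int(A) = ∅
cl(A)  = {W, E, N, S, NE}
∂A     = {W, E, N, S, NE}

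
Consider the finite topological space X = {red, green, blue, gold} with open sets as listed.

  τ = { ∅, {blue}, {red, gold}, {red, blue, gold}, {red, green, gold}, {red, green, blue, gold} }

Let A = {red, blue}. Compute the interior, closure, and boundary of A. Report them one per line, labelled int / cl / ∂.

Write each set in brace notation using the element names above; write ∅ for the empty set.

open subsets of A: ∅, {blue}; so int(A) = {blue}
closure: X∖int(X∖A) = X∖∅ = {red, green, blue, gold}
∂A = {red, green, blue, gold} minus {blue} = {red, green, gold}

int(A) = {blue}
cl(A)  = {red, green, blue, gold}
∂A     = {red, green, gold}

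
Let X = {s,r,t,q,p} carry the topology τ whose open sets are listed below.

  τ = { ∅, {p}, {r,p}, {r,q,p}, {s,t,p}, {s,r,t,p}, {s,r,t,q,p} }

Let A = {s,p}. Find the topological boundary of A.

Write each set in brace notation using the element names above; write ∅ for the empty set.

opens ⊆ A: ∅, {p}; union → int = {p}
complement {r,t,q}; its interior ∅; cl(A) = X∖∅ = {s,r,t,q,p}
boundary = {s,r,t,q,p} ∖ {p} = {s,r,t,q}

{s,r,t,q}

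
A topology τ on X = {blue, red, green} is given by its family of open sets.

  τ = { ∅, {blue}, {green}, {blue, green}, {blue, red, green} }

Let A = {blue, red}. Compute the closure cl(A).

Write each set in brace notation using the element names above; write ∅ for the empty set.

X∖A={green}, int(X∖A)={green}, hence cl(A)={blue, red}

{blue, red}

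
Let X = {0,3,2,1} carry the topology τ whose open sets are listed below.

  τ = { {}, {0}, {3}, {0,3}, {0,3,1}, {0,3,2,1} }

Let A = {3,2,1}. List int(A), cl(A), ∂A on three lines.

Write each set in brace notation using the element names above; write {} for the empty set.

int(A) = {3}
cl(A)  = {3,2,1}
∂A     = {2,1}

open subsets of A: {}, {3}; so int(A) = {3}
closure: X∖int(X∖A) = X∖{0} = {3,2,1}
∂A = {3,2,1} minus {3} = {2,1}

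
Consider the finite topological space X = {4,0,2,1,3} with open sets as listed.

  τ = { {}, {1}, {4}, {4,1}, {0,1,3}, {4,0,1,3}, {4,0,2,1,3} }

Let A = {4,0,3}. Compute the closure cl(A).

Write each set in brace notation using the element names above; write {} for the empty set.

{4,0,2,3}

closure: X∖int(X∖A) = X∖{1} = {4,0,2,3}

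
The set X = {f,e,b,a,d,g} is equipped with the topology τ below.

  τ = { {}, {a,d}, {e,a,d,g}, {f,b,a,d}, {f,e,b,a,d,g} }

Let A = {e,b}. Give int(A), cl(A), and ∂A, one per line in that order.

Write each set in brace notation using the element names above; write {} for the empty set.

int(A) = {}
cl(A)  = {f,e,b,g}
∂A     = {f,e,b,g}

U open, U⊆A: {}. int(A) = ⋃ = {}
X∖A={f,a,d,g}, int(X∖A)={a,d}, hence cl(A)={f,e,b,g}
∂A: remove int from cl → {f,e,b,g}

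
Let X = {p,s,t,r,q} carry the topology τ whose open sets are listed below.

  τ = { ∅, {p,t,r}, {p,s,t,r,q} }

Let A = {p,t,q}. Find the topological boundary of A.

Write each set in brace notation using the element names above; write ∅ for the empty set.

{p,s,t,r,q}

U open, U⊆A: ∅. int(A) = ⋃ = ∅
X∖A={s,r}, int(X∖A)=∅, hence cl(A)={p,s,t,r,q}
∂A: remove int from cl → {p,s,t,r,q}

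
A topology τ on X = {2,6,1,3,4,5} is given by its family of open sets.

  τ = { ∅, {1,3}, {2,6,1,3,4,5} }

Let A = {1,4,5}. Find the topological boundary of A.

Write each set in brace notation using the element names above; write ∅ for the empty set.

{2,6,1,3,4,5}

opens ⊆ A: ∅; union → int = ∅
complement {2,6,3}; its interior ∅; cl(A) = X∖∅ = {2,6,1,3,4,5}
boundary = {2,6,1,3,4,5} ∖ ∅ = {2,6,1,3,4,5}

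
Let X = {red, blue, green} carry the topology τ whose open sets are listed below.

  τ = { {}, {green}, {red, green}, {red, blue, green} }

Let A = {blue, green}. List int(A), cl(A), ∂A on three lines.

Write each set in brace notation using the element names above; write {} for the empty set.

int(A) = {green}
cl(A)  = {red, blue, green}
∂A     = {red, blue}

open subsets of A: {}, {green}; so int(A) = {green}
closure: X∖int(X∖A) = X∖{} = {red, blue, green}
∂A = {red, blue, green} minus {green} = {red, blue}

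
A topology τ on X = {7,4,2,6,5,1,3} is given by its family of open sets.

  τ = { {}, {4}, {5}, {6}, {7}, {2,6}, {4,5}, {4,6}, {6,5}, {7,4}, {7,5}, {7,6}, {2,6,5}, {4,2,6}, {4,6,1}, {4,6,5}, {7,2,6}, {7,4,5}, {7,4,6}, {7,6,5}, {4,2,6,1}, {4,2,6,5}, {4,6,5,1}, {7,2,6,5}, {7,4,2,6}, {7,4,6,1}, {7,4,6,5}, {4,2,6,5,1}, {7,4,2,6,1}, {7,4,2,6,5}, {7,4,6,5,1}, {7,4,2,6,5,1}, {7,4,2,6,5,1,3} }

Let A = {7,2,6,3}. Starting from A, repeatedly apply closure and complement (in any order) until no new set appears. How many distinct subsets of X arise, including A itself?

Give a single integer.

6

X∖A={4,5,1}, int(X∖A)={4,5}, hence cl(A)={7,2,6,1,3}
Orbit (k=closure, c=complement):
  1. A     = {7,2,6,3}
  2. kA    = {7,2,6,1,3}
  3. cA    = {4,5,1}
  4. ckA   = {4,5}
  5. kcA   = {4,5,1,3}
  6. ckcA  = {7,2,6}
(closed under both — stop)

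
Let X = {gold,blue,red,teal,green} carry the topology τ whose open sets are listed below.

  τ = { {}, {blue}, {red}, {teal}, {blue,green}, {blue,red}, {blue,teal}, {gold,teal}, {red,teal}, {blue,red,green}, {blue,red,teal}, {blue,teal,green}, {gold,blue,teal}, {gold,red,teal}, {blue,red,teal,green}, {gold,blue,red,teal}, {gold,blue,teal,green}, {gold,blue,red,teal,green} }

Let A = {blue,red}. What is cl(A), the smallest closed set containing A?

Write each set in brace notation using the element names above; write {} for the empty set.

{blue,red,green}

closure: X∖int(X∖A) = X∖{gold,teal} = {blue,red,green}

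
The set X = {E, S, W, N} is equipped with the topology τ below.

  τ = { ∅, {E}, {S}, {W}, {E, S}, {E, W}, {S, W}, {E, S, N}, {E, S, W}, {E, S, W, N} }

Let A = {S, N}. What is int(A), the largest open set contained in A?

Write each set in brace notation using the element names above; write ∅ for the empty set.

{S}

U open, U⊆A: ∅, {S}. int(A) = ⋃ = {S}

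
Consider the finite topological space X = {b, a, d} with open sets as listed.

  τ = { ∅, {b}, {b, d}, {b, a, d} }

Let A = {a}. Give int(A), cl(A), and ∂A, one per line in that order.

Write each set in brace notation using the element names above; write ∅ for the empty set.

int(A) = ∅
cl(A)  = {a}
∂A     = {a}

opens ⊆ A: ∅; union → int = ∅
complement {b, d}; its interior {b, d}; cl(A) = X∖{b, d} = {a}
boundary = {a} ∖ ∅ = {a}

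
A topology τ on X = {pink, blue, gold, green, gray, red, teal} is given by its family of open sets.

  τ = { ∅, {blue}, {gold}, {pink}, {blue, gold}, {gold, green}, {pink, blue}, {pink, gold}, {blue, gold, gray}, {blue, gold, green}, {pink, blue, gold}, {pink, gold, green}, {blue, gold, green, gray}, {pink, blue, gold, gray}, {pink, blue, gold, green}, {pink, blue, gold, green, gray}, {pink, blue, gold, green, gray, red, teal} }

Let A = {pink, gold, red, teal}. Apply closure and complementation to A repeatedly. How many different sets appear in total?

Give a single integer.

cl via duality: int({blue, green, gray}) = {blue}, so X∖{blue} = {pink, gold, green, gray, red, teal}
Write k for closure, c for complement:
  1. A     = {pink, gold, red, teal}
  2. kA    = {pink, gold, green, gray, red, teal}
  3. cA    = {blue, green, gray}
  4. ckA   = {blue}
  5. kcA   = {blue, green, gray, red, teal}
  6. kckA  = {blue, gray, red, teal}
  7. ckcA  = {pink, gold}
  8. ckckA = {pink, gold, green}
applying k or c yields no new set

8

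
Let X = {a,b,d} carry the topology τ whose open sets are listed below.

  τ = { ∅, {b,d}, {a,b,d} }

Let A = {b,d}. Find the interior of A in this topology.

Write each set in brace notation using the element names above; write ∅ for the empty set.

{b,d}

interior: largest open inside A is {b,d} (from ∅, {b,d})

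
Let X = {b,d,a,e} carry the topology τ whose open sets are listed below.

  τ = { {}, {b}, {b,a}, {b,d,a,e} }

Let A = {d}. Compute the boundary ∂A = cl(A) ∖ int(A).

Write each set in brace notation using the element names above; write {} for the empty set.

interior: largest open inside A is {} (from {})
cl via duality: int({b,a,e}) = {b,a}, so X∖{b,a} = {d,e}
cl∖int = {d,e}

{d,e}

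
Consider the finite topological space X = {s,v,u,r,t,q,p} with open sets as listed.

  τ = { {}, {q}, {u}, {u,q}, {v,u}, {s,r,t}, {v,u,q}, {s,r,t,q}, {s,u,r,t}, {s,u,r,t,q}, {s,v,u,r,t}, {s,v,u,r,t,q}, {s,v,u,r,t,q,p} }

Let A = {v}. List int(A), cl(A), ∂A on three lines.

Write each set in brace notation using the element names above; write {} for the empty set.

int(A) = {}
cl(A)  = {v,p}
∂A     = {v,p}

open subsets of A: {}; so int(A) = {}
closure: X∖int(X∖A) = X∖{s,u,r,t,q} = {v,p}
∂A = {v,p} minus {} = {v,p}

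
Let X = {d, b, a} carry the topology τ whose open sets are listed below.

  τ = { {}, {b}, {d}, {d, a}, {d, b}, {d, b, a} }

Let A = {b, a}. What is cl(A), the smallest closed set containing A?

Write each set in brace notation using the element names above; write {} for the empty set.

cl via duality: int({d}) = {d}, so X∖{d} = {b, a}

{b, a}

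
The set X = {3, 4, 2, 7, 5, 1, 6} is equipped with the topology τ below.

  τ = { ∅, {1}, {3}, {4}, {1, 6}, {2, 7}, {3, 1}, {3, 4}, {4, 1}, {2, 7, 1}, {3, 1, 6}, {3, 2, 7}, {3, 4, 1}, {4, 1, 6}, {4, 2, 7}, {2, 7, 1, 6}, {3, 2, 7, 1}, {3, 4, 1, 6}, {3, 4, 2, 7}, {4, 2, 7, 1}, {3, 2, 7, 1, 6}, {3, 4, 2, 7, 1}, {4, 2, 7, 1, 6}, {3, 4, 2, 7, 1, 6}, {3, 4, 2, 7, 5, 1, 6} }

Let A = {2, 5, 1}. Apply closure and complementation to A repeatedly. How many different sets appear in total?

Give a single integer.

complement {3, 4, 7, 6}; its interior {3, 4}; cl(A) = X∖{3, 4} = {2, 7, 5, 1, 6}
With k = closure, c = complement:
  1. A     = {2, 5, 1}
  2. kA    = {2, 7, 5, 1, 6}
  3. cA    = {3, 4, 7, 6}
  4. ckA   = {3, 4}
  5. kcA   = {3, 4, 2, 7, 5, 6}
  6. kckA  = {3, 4, 5}
  7. ckcA  = {1}
  8. ckckA = {2, 7, 1, 6}
  9. kckcA = {5, 1, 6}
  10. ckckcA = {3, 4, 2, 7}
  11. kckckcA = {3, 4, 2, 7, 5}
  12. ckckckcA = {1, 6}
k, c of each give nothing new

12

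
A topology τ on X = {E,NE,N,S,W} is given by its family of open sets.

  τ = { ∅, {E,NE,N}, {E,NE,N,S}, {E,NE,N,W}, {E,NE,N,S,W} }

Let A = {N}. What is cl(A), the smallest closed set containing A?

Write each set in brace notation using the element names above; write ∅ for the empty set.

{E,NE,N,S,W}

X∖A={E,NE,S,W}, int(X∖A)=∅, hence cl(A)={E,NE,N,S,W}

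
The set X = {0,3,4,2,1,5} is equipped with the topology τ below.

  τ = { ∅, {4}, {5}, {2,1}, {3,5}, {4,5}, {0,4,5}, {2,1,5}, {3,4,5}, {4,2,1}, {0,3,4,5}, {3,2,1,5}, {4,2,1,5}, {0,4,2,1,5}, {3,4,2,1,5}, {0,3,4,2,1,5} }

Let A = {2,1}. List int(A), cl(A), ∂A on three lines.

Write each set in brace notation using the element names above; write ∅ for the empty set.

U open, U⊆A: ∅, {2,1}. int(A) = ⋃ = {2,1}
X∖A={0,3,4,5}, int(X∖A)={0,3,4,5}, hence cl(A)={2,1}
∂A: remove int from cl → ∅

int(A) = {2,1}
cl(A)  = {2,1}
∂A     = ∅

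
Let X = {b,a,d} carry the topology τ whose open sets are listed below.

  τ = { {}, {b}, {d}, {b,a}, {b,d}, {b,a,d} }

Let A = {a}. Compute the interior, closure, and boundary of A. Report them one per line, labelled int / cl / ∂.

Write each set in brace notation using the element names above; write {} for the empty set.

int(A) = {}
cl(A)  = {a}
∂A     = {a}

open subsets of A: {}; so int(A) = {}
closure: X∖int(X∖A) = X∖{b,d} = {a}
∂A = {a} minus {} = {a}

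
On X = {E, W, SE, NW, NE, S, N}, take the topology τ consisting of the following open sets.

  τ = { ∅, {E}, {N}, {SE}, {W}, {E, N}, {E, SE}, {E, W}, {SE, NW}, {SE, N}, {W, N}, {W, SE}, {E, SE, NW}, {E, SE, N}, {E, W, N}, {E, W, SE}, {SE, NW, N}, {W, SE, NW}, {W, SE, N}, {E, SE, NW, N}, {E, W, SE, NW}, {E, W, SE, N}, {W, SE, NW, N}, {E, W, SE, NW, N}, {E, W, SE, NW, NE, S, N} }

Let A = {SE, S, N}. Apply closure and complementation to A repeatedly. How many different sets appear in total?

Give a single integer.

complement {E, W, NW, NE}; its interior {E, W}; cl(A) = X∖{E, W} = {SE, NW, NE, S, N}
With k = closure, c = complement:
  1. A     = {SE, S, N}
  2. kA    = {SE, NW, NE, S, N}
  3. cA    = {E, W, NW, NE}
  4. ckA   = {E, W}
  5. kcA   = {E, W, NW, NE, S}
  6. kckA  = {E, W, NE, S}
  7. ckcA  = {SE, N}
  8. ckckA = {SE, NW, N}
k, c of each give nothing new

8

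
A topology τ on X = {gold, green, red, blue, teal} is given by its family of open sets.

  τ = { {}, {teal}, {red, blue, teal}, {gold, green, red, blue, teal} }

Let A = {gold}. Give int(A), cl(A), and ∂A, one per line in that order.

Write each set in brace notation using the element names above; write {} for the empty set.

U open, U⊆A: {}. int(A) = ⋃ = {}
X∖A={green, red, blue, teal}, int(X∖A)={red, blue, teal}, hence cl(A)={gold, green}
∂A: remove int from cl → {gold, green}

int(A) = {}
cl(A)  = {gold, green}
∂A     = {gold, green}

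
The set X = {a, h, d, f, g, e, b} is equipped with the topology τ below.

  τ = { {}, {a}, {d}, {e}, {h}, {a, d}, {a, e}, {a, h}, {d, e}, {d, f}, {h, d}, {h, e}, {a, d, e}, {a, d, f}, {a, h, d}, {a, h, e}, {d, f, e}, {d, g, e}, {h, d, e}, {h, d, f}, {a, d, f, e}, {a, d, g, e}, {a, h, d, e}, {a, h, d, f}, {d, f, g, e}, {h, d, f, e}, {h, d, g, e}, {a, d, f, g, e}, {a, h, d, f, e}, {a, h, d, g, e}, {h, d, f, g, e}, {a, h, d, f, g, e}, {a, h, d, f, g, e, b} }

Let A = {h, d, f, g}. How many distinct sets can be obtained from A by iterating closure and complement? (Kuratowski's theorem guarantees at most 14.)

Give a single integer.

closure: X∖int(X∖A) = X∖{a, e} = {h, d, f, g, b}
Let k=closure and c=complement:
  1. A     = {h, d, f, g}
  2. kA    = {h, d, f, g, b}
  3. cA    = {a, e, b}
  4. ckA   = {a, e}
  5. kcA   = {a, g, e, b}
  6. ckcA  = {h, d, f}
— saturated at 6

6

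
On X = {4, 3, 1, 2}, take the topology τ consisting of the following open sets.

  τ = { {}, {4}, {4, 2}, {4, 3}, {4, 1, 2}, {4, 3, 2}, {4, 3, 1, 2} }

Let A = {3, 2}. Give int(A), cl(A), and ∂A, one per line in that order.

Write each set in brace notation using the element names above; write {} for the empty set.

int(A) = {}
cl(A)  = {3, 1, 2}
∂A     = {3, 1, 2}

interior: largest open inside A is {} (from {})
cl via duality: int({4, 1}) = {4}, so X∖{4} = {3, 1, 2}
cl∖int = {3, 1, 2}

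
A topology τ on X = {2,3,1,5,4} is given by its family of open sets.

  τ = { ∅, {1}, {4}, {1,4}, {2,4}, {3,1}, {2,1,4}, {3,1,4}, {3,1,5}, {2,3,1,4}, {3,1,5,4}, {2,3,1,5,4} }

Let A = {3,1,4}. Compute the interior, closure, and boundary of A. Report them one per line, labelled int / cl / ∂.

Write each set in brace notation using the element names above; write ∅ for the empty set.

int(A) = {3,1,4}
cl(A)  = {2,3,1,5,4}
∂A     = {2,5}

U open, U⊆A: ∅, {4}, {1}, {3,1}, {1,4}, {3,1,4}. int(A) = ⋃ = {3,1,4}
X∖A={2,5}, int(X∖A)=∅, hence cl(A)={2,3,1,5,4}
∂A: remove int from cl → {2,5}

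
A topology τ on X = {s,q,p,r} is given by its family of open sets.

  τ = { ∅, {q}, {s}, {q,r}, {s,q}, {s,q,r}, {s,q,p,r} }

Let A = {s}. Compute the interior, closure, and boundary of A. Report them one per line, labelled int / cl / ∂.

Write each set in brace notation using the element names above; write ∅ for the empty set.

int(A) = {s}
cl(A)  = {s,p}
∂A     = {p}

opens ⊆ A: ∅, {s}; union → int = {s}
complement {q,p,r}; its interior {q,r}; cl(A) = X∖{q,r} = {s,p}
boundary = {s,p} ∖ {s} = {p}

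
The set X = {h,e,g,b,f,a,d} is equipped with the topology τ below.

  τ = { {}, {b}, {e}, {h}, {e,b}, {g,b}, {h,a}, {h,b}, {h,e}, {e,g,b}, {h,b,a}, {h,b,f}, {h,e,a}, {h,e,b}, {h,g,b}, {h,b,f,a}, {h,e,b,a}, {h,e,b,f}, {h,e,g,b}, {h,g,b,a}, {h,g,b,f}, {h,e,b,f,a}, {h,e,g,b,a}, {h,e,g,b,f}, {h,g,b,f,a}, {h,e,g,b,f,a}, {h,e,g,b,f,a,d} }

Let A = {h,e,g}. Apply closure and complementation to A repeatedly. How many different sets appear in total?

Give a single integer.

closure: X∖int(X∖A) = X∖{b} = {h,e,g,f,a,d}
Let k=closure and c=complement:
  1. A     = {h,e,g}
  2. kA    = {h,e,g,f,a,d}
  3. cA    = {b,f,a,d}
  4. ckA   = {b}
  5. kcA   = {g,b,f,a,d}
  6. kckA  = {g,b,f,d}
  7. ckcA  = {h,e}
  8. ckckA = {h,e,a}
  9. kckcA = {h,e,f,a,d}
  10. ckckcA = {g,b}
— saturated at 10

10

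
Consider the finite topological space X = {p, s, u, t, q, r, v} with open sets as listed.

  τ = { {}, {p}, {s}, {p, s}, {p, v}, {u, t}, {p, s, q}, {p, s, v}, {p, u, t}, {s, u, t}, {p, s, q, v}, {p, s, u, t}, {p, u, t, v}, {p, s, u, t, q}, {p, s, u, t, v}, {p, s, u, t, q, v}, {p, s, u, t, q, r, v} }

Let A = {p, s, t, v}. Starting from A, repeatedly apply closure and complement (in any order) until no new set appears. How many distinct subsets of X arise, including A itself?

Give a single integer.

cl via duality: int({u, q, r}) = {}, so X∖{} = {p, s, u, t, q, r, v}
Write k for closure, c for complement:
  1. A     = {p, s, t, v}
  2. kA    = {p, s, u, t, q, r, v}
  3. cA    = {u, q, r}
  4. ckA   = {}
  5. kcA   = {u, t, q, r}
  6. ckcA  = {p, s, v}
  7. kckcA = {p, s, q, r, v}
  8. ckckcA = {u, t}
  9. kckckcA = {u, t, r}
  10. ckckckcA = {p, s, q, v}
applying k or c yields no new set

10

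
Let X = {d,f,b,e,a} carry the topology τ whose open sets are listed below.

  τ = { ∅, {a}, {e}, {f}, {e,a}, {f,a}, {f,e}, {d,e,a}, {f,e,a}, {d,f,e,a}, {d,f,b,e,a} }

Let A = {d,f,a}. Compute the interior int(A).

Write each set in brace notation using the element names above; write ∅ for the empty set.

{f,a}

opens ⊆ A: ∅, {f}, {a}, {f,a}; union → int = {f,a}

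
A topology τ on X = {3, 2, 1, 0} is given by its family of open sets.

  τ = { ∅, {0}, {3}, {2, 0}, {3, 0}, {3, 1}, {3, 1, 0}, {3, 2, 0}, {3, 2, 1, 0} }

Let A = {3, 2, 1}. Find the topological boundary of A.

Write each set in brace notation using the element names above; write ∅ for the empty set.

open subsets of A: ∅, {3}, {3, 1}; so int(A) = {3, 1}
closure: X∖int(X∖A) = X∖{0} = {3, 2, 1}
∂A = {3, 2, 1} minus {3, 1} = {2}

{2}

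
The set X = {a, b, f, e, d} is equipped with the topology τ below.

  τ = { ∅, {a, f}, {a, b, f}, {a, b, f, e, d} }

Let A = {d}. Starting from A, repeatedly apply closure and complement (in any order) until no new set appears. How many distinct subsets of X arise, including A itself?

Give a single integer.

X∖A={a, b, f, e}, int(X∖A)={a, b, f}, hence cl(A)={e, d}
Orbit (k=closure, c=complement):
  1. A     = {d}
  2. kA    = {e, d}
  3. cA    = {a, b, f, e}
  4. ckA   = {a, b, f}
  5. kcA   = {a, b, f, e, d}
  6. ckcA  = ∅
(closed under both — stop)

6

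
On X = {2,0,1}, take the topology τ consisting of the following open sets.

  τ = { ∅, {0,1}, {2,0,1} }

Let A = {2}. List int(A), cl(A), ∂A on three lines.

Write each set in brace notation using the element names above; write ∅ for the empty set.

U open, U⊆A: ∅. int(A) = ⋃ = ∅
X∖A={0,1}, int(X∖A)={0,1}, hence cl(A)={2}
∂A: remove int from cl → {2}

int(A) = ∅
cl(A)  = {2}
∂A     = {2}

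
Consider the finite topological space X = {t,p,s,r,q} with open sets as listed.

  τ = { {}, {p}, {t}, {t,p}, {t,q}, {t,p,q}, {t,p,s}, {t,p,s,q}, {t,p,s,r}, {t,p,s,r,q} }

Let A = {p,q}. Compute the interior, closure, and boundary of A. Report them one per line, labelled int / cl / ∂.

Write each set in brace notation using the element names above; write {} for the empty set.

int(A) = {p}
cl(A)  = {p,s,r,q}
∂A     = {s,r,q}

U open, U⊆A: {}, {p}. int(A) = ⋃ = {p}
X∖A={t,s,r}, int(X∖A)={t}, hence cl(A)={p,s,r,q}
∂A: remove int from cl → {s,r,q}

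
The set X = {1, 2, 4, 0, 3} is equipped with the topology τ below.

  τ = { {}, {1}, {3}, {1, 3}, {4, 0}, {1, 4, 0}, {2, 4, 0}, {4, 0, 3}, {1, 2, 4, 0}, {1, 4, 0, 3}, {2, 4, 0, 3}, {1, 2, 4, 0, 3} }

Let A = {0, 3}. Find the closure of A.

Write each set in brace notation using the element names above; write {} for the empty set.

cl via duality: int({1, 2, 4}) = {1}, so X∖{1} = {2, 4, 0, 3}

{2, 4, 0, 3}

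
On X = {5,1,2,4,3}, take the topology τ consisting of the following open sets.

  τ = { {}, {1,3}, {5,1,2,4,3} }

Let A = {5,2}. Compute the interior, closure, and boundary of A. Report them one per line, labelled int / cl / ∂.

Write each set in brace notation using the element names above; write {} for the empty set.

open subsets of A: {}; so int(A) = {}
closure: X∖int(X∖A) = X∖{1,3} = {5,2,4}
∂A = {5,2,4} minus {} = {5,2,4}

int(A) = {}
cl(A)  = {5,2,4}
∂A     = {5,2,4}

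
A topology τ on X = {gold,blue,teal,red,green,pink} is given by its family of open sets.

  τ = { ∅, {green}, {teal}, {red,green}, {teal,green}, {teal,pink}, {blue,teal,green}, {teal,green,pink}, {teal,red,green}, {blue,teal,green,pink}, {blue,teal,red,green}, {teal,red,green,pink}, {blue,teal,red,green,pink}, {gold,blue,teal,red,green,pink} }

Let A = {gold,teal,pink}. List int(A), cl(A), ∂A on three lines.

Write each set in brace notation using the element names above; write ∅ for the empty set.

int(A) = {teal,pink}
cl(A)  = {gold,blue,teal,pink}
∂A     = {gold,blue}

opens ⊆ A: ∅, {teal}, {teal,pink}; union → int = {teal,pink}
complement {blue,red,green}; its interior {red,green}; cl(A) = X∖{red,green} = {gold,blue,teal,pink}
boundary = {gold,blue,teal,pink} ∖ {teal,pink} = {gold,blue}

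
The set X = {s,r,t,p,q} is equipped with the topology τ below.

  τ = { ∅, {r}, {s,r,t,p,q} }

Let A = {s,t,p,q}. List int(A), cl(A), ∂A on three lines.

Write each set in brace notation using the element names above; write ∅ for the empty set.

int(A) = ∅
cl(A)  = {s,t,p,q}
∂A     = {s,t,p,q}

open subsets of A: ∅; so int(A) = ∅
closure: X∖int(X∖A) = X∖{r} = {s,t,p,q}
∂A = {s,t,p,q} minus ∅ = {s,t,p,q}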